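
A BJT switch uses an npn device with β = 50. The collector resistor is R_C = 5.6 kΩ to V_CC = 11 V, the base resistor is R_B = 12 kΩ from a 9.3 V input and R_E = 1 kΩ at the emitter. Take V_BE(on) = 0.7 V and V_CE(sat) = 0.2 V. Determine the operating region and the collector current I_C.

Assume active: I_B = (9.3 − 0.7)/(12 + 51×1) = 0.137 mA, I_C = β·I_B = 6.83 mA.
Then V_CE = 11 − 6.83×5.6 − 6.96×1 = -34.2 V < 0.2 V — the active assumption fails.
Re-solve with V_CE = 0.2 V. KCL at the emitter: V_E/R_E = (V_BB−0.7−V_E)/R_B + (V_CC−0.2−V_E)/R_C, giving V_E = 2.1 V.
I_C = (V_CC − 0.2 − V_E)/R_C = (10.8 − 2.1)/5.6 = 1.55 mA.
Check: I_B = (8.6 − 2.1)/12 = 0.542 mA, and β·I_B = 27.1 mA > I_C, confirming saturation.

saturation; I_C ≈ 1.6 mA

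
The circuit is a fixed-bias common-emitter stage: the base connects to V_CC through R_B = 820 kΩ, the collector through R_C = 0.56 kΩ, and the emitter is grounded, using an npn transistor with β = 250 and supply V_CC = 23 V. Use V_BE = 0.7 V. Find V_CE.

V_CE ≈ 19 V

Base loop: V_CC = I_B·R_B + V_BE, so I_B = (23 − 0.7)/820 kΩ = 0.0272 mA.
In the active region I_C = β·I_B = 250 × 0.0272 = 6.8 mA.
Collector loop: V_CE = V_CC − I_C·R_C = 23 − 6.8×0.56 = 19.2 V.
Since V_CE = 19.2 V > V_CE(sat) ≈ 0.2 V, the transistor is in the active region as assumed.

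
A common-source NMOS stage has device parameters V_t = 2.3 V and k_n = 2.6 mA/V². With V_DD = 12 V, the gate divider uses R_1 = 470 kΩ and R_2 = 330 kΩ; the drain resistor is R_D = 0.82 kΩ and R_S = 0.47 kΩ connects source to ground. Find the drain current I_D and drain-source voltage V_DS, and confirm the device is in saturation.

I_D ≈ 2.6 mA, V_DS ≈ 8.6 V

V_G = V_DD·R_2/(R_1+R_2) = 12×330/800 = 4.95 V.
Assume saturation: I_D = (k_n/2)(V_GS − V_t)² with V_GS = V_G − I_D·R_S = 4.95 − 0.47·I_D.
Substituting gives 0.287·I_D² − 4.24·I_D + 9.13 = 0, with roots I_D = 2.62 or 12.1 mA.
The root I_D = 12.1 mA gives V_GS = -0.756 V ≤ V_t, so take I_D = 2.62 mA.
Then V_GS = 3.72 V and V_DS = V_DD − I_D(R_D+R_S) = 12 − 2.62×1.29 = 8.62 V.
Saturation requires V_DS ≥ V_GS − V_t = 1.42 V; 8.62 ≥ 1.42 ✓.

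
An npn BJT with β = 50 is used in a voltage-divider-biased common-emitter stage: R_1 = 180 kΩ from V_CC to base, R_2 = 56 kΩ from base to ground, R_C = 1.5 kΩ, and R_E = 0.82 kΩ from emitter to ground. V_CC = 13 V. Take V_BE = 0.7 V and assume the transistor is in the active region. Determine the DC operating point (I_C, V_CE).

Thevenize the base divider: V_Th = V_CC·R_2/(R_1+R_2) = 13×56/236 = 3.08 V, R_Th = R_1‖R_2 = 42.7 kΩ.
Base-emitter loop: V_Th = I_B·R_Th + V_BE + (β+1)I_B·R_E, so I_B = (3.08 − 0.7) / (42.7 + 51×0.82) = 0.0282 mA.
I_C = β·I_B = 50×0.0282 = 1.41 mA, and I_E = (β+1)I_B = 1.44 mA.
V_CE = V_CC − I_C·R_C − I_E·R_E = 13 − 1.41×1.5 − 1.44×0.82 = 9.7 V.
V_CE = 9.7 V > 0.2 V confirms active-region operation.

I_C ≈ 1.4 mA, V_CE ≈ 9.7 V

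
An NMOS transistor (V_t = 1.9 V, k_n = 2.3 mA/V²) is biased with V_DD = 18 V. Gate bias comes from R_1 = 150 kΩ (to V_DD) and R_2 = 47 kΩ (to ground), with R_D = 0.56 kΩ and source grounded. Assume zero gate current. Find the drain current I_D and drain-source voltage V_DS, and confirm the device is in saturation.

I_D ≈ 6.6 mA, V_DS ≈ 14 V

V_G = V_DD·R_2/(R_1+R_2) = 18×47/197 = 4.29 V. With the source grounded, V_GS = V_G = 4.29 V.
Assume saturation: I_D = (k_n/2)(V_GS − V_t)² = (2.3/2)×(4.29 − 1.9)² = 1.15×2.39² = 6.59 mA.
V_DS = V_DD − I_D·R_D = 18 − 6.59×0.56 = 14.3 V.
Saturation requires V_DS ≥ V_GS − V_t = 2.39 V; 14.3 ≥ 2.39 ✓.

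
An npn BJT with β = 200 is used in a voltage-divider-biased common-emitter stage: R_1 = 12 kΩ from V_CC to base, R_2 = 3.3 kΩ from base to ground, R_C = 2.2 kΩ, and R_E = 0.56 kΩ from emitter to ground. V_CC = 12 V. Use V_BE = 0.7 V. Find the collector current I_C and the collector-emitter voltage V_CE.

Thevenize the base divider: V_Th = V_CC·R_2/(R_1+R_2) = 12×3.3/15.3 = 2.59 V, R_Th = R_1‖R_2 = 2.59 kΩ.
Base-emitter loop: V_Th = I_B·R_Th + V_BE + (β+1)I_B·R_E, so I_B = (2.59 − 0.7) / (2.59 + 201×0.56) = 0.0164 mA.
I_C = β·I_B = 200×0.0164 = 3.28 mA, and I_E = (β+1)I_B = 3.3 mA.
V_CE = V_CC − I_C·R_C − I_E·R_E = 12 − 3.28×2.2 − 3.3×0.56 = 2.94 V.
V_CE = 2.94 V > 0.2 V confirms active-region operation.

I_C ≈ 3.3 mA, V_CE ≈ 2.9 V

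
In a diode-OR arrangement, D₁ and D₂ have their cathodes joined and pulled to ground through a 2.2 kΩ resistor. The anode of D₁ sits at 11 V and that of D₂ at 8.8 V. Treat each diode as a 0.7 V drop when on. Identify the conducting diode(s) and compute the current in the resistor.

Assume both conduct. Then node N would need to be at both 11−0.7 = 10.3 V and 8.8−0.7 = 8.1 V, which is impossible.
Assume only D₁ conducts: V_N = 11 − 0.7 = 10.3 V, so I_R = 10.3/2.2 = 4.68 mA.
Check D₂: its anode-to-cathode voltage is 8.8 − 10.3 = -1.5 V < 0.7 V, so it is off. The assumption is consistent.

Only D₁ conducts; I_R ≈ 4.7 mA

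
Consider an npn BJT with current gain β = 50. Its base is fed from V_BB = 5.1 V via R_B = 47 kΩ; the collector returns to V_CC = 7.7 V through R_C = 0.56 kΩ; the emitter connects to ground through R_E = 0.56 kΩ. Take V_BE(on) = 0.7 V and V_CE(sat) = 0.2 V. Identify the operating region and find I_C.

Assume active. Base-emitter loop: I_B = (V_BB − V_BE)/(R_B + (β+1)R_E) = (5.1 − 0.7)/(47 + 51×0.56) = 0.0582 mA.
I_C = β·I_B = 50×0.0582 = 2.91 mA.
V_CE = V_CC − I_C·R_C − I_E·R_E = 7.7 − 2.91×0.56 − 2.97×0.56 = 4.41 V > V_CE(sat), so the active-region assumption holds.

active; I_C ≈ 2.9 mA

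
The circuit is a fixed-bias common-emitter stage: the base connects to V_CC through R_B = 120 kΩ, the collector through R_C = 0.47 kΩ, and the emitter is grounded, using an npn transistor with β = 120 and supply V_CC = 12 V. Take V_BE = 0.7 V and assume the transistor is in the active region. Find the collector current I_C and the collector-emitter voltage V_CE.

I_C ≈ 11 mA, V_CE ≈ 6.7 V

Base loop: V_CC = I_B·R_B + V_BE, so I_B = (12 − 0.7)/120 kΩ = 0.0942 mA.
In the active region I_C = β·I_B = 120 × 0.0942 = 11.3 mA.
Collector loop: V_CE = V_CC − I_C·R_C = 12 − 11.3×0.47 = 6.69 V.
Since V_CE = 6.69 V > V_CE(sat) ≈ 0.2 V, the transistor is in the active region as assumed.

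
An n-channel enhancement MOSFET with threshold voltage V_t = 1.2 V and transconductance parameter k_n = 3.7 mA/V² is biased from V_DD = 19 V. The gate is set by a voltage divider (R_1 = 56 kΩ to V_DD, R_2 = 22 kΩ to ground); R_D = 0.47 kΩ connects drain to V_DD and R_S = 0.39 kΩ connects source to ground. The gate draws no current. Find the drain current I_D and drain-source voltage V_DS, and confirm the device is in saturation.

V_G = V_DD·R_2/(R_1+R_2) = 19×22/78 = 5.36 V.
Assume saturation: I_D = (k_n/2)(V_GS − V_t)² with V_GS = V_G − I_D·R_S = 5.36 − 0.39·I_D.
Substituting gives 0.281·I_D² − 7·I_D + 32 = 0, with roots I_D = 6.03 or 18.8 mA.
The root I_D = 18.8 mA gives V_GS = -1.99 V ≤ V_t, so take I_D = 6.03 mA.
Then V_GS = 3.01 V and V_DS = V_DD − I_D(R_D+R_S) = 19 − 6.03×0.86 = 13.8 V.
Saturation requires V_DS ≥ V_GS − V_t = 1.81 V; 13.8 ≥ 1.81 ✓.

I_D ≈ 6 mA, V_DS ≈ 14 V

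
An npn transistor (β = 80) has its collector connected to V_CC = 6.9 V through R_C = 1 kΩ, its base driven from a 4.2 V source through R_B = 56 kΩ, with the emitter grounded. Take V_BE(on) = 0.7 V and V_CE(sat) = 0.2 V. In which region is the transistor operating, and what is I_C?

Assume active. Base-emitter loop: I_B = (V_BB − V_BE)/R_B = (4.2 − 0.7)/56 = 0.0625 mA.
I_C = β·I_B = 80×0.0625 = 5 mA.
V_CE = V_CC − I_C·R_C = 6.9 − 5×1 = 1.9 V > V_CE(sat), so the active-region assumption holds.

active; I_C ≈ 5 mA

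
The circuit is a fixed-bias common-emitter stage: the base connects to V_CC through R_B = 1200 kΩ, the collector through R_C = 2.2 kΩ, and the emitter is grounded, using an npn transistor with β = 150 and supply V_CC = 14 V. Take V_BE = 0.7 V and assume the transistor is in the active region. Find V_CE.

V_CE ≈ 10 V

Base loop: V_CC = I_B·R_B + V_BE, so I_B = (14 − 0.7)/1200 kΩ = 0.0111 mA.
In the active region I_C = β·I_B = 150 × 0.0111 = 1.66 mA.
Collector loop: V_CE = V_CC − I_C·R_C = 14 − 1.66×2.2 = 10.3 V.
Since V_CE = 10.3 V > V_CE(sat) ≈ 0.2 V, the transistor is in the active region as assumed.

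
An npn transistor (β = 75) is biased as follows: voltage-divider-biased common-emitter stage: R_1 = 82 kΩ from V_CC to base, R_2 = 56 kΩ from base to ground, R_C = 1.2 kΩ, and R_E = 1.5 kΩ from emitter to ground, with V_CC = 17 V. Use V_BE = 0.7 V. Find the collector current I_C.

I_C ≈ 3.2 mA

Thevenize the base divider: V_Th = V_CC·R_2/(R_1+R_2) = 17×56/138 = 6.9 V, R_Th = R_1‖R_2 = 33.3 kΩ.
Base-emitter loop: V_Th = I_B·R_Th + V_BE + (β+1)I_B·R_E, so I_B = (6.9 − 0.7) / (33.3 + 76×1.5) = 0.0421 mA.
I_C = β·I_B = 75×0.0421 = 3.16 mA, and I_E = (β+1)I_B = 3.2 mA.
V_CE = V_CC − I_C·R_C − I_E·R_E = 17 − 3.16×1.2 − 3.2×1.5 = 8.41 V.
V_CE = 8.41 V > 0.2 V confirms active-region operation.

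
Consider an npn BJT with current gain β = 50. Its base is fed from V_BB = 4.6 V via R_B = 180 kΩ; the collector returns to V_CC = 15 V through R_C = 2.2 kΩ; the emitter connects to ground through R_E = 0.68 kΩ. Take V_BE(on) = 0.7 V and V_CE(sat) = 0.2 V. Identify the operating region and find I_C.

Assume active. Base-emitter loop: I_B = (V_BB − V_BE)/(R_B + (β+1)R_E) = (4.6 − 0.7)/(180 + 51×0.68) = 0.0182 mA.
I_C = β·I_B = 50×0.0182 = 0.908 mA.
V_CE = V_CC − I_C·R_C − I_E·R_E = 15 − 0.908×2.2 − 0.926×0.68 = 12.4 V > V_CE(sat), so the active-region assumption holds.

active; I_C ≈ 0.91 mA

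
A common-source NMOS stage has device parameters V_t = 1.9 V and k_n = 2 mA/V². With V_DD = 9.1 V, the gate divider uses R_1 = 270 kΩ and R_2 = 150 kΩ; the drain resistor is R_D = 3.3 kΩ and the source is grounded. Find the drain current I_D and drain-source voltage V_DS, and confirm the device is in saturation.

V_G = V_DD·R_2/(R_1+R_2) = 9.1×150/420 = 3.25 V. With the source grounded, V_GS = V_G = 3.25 V.
Assume saturation: I_D = (k_n/2)(V_GS − V_t)² = (2/2)×(3.25 − 1.9)² = 1×1.35² = 1.82 mA.
V_DS = V_DD − I_D·R_D = 9.1 − 1.82×3.3 = 3.09 V.
Saturation requires V_DS ≥ V_GS − V_t = 1.35 V; 3.09 ≥ 1.35 ✓.

I_D ≈ 1.8 mA, V_DS ≈ 3.1 V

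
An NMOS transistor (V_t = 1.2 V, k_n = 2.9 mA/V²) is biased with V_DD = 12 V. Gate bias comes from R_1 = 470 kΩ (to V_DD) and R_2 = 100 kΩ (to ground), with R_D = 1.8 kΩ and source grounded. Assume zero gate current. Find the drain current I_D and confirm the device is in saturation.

V_G = V_DD·R_2/(R_1+R_2) = 12×100/570 = 2.11 V. With the source grounded, V_GS = V_G = 2.11 V.
Assume saturation: I_D = (k_n/2)(V_GS − V_t)² = (2.9/2)×(2.11 − 1.2)² = 1.45×0.905² = 1.19 mA.
V_DS = V_DD − I_D·R_D = 12 − 1.19×1.8 = 9.86 V.
Saturation requires V_DS ≥ V_GS − V_t = 0.905 V; 9.86 ≥ 0.905 ✓.

I_D ≈ 1.2 mA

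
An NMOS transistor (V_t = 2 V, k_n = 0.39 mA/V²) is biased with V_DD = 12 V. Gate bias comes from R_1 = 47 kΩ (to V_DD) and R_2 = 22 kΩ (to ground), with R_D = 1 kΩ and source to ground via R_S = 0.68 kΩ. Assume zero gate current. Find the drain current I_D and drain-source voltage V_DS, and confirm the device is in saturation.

V_G = V_DD·R_2/(R_1+R_2) = 12×22/69 = 3.83 V.
Assume saturation: I_D = (k_n/2)(V_GS − V_t)² with V_GS = V_G − I_D·R_S = 3.83 − 0.68·I_D.
Substituting gives 0.0902·I_D² − 1.48·I_D + 0.65 = 0, with roots I_D = 0.45 or 16 mA.
The root I_D = 16 mA gives V_GS = -7.06 V ≤ V_t, so take I_D = 0.45 mA.
Then V_GS = 3.52 V and V_DS = V_DD − I_D(R_D+R_S) = 12 − 0.45×1.68 = 11.2 V.
Saturation requires V_DS ≥ V_GS − V_t = 1.52 V; 11.2 ≥ 1.52 ✓.

I_D ≈ 0.45 mA, V_DS ≈ 11 V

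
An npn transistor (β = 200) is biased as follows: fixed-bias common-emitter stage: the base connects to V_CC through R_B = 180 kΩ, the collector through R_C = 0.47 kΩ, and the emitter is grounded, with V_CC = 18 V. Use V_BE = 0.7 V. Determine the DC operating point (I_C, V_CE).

Base loop: V_CC = I_B·R_B + V_BE, so I_B = (18 − 0.7)/180 kΩ = 0.0961 mA.
In the active region I_C = β·I_B = 200 × 0.0961 = 19.2 mA.
Collector loop: V_CE = V_CC − I_C·R_C = 18 − 19.2×0.47 = 8.97 V.
Since V_CE = 8.97 V > V_CE(sat) ≈ 0.2 V, the transistor is in the active region as assumed.

I_C ≈ 19 mA, V_CE ≈ 9 V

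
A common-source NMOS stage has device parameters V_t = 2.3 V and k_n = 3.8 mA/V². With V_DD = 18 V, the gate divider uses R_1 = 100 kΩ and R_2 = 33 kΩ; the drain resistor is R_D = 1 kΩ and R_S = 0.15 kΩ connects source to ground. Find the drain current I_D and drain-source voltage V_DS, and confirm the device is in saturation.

I_D ≈ 4.4 mA, V_DS ≈ 13 V

V_G = V_DD·R_2/(R_1+R_2) = 18×33/133 = 4.47 V.
Assume saturation: I_D = (k_n/2)(V_GS − V_t)² with V_GS = V_G − I_D·R_S = 4.47 − 0.15·I_D.
Substituting gives 0.0427·I_D² − 2.23·I_D + 8.92 = 0, with roots I_D = 4.35 or 47.9 mA.
The root I_D = 47.9 mA gives V_GS = -2.72 V ≤ V_t, so take I_D = 4.35 mA.
Then V_GS = 3.81 V and V_DS = V_DD − I_D(R_D+R_S) = 18 − 4.35×1.15 = 13 V.
Saturation requires V_DS ≥ V_GS − V_t = 1.51 V; 13 ≥ 1.51 ✓.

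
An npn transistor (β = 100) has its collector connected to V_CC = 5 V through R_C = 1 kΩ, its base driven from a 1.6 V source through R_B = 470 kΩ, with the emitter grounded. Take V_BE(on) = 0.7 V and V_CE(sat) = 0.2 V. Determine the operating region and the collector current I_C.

Assume active. Base-emitter loop: I_B = (V_BB − V_BE)/R_B = (1.6 − 0.7)/470 = 0.00191 mA.
I_C = β·I_B = 100×0.00191 = 0.191 mA.
V_CE = V_CC − I_C·R_C = 5 − 0.191×1 = 4.81 V > V_CE(sat), so the active-region assumption holds.

active; I_C ≈ 0.19 mA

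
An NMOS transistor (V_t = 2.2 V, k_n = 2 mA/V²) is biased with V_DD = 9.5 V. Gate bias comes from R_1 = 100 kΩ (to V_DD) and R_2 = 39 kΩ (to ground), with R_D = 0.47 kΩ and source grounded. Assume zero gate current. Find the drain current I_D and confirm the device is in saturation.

V_G = V_DD·R_2/(R_1+R_2) = 9.5×39/139 = 2.67 V. With the source grounded, V_GS = V_G = 2.67 V.
Assume saturation: I_D = (k_n/2)(V_GS − V_t)² = (2/2)×(2.67 − 2.2)² = 1×0.465² = 0.217 mA.
V_DS = V_DD − I_D·R_D = 9.5 − 0.217×0.47 = 9.4 V.
Saturation requires V_DS ≥ V_GS − V_t = 0.465 V; 9.4 ≥ 0.465 ✓.

I_D ≈ 0.22 mA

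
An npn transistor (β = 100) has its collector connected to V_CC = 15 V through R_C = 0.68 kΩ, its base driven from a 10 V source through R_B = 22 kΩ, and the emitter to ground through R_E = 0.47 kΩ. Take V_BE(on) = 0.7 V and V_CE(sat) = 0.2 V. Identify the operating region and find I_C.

saturation; I_C ≈ 13 mA

Assume active: I_B = (10 − 0.7)/(22 + 101×0.47) = 0.134 mA, I_C = β·I_B = 13.4 mA.
Then V_CE = 15 − 13.4×0.68 − 13.5×0.47 = -0.458 V < 0.2 V — the active assumption fails.
Re-solve with V_CE = 0.2 V. KCL at the emitter: V_E/R_E = (V_BB−0.7−V_E)/R_B + (V_CC−0.2−V_E)/R_C, giving V_E = 6.09 V.
I_C = (V_CC − 0.2 − V_E)/R_C = (14.8 − 6.09)/0.68 = 12.8 mA.
Check: I_B = (9.3 − 6.09)/22 = 0.146 mA, and β·I_B = 14.6 mA > I_C, confirming saturation.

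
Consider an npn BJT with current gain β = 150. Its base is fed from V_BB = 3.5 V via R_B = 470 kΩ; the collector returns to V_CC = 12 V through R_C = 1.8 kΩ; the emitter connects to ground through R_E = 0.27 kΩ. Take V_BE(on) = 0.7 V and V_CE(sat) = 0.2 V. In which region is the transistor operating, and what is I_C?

active; I_C ≈ 0.82 mA

Assume active. Base-emitter loop: I_B = (V_BB − V_BE)/(R_B + (β+1)R_E) = (3.5 − 0.7)/(470 + 151×0.27) = 0.00548 mA.
I_C = β·I_B = 150×0.00548 = 0.822 mA.
V_CE = V_CC − I_C·R_C − I_E·R_E = 12 − 0.822×1.8 − 0.828×0.27 = 10.3 V > V_CE(sat), so the active-region assumption holds.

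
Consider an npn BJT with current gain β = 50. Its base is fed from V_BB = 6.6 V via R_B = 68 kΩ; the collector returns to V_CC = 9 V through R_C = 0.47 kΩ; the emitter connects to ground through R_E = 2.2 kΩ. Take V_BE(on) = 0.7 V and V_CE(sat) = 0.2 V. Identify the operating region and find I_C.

Assume active. Base-emitter loop: I_B = (V_BB − V_BE)/(R_B + (β+1)R_E) = (6.6 − 0.7)/(68 + 51×2.2) = 0.0327 mA.
I_C = β·I_B = 50×0.0327 = 1.64 mA.
V_CE = V_CC − I_C·R_C − I_E·R_E = 9 − 1.64×0.47 − 1.67×2.2 = 4.56 V > V_CE(sat), so the active-region assumption holds.

active; I_C ≈ 1.6 mA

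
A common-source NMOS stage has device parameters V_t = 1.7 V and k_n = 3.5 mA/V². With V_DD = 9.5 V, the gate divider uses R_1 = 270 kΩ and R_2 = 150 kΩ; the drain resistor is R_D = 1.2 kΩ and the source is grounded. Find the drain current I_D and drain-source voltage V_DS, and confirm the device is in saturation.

I_D ≈ 5 mA, V_DS ≈ 3.5 V

V_G = V_DD·R_2/(R_1+R_2) = 9.5×150/420 = 3.39 V. With the source grounded, V_GS = V_G = 3.39 V.
Assume saturation: I_D = (k_n/2)(V_GS − V_t)² = (3.5/2)×(3.39 − 1.7)² = 1.75×1.69² = 5.02 mA.
V_DS = V_DD − I_D·R_D = 9.5 − 5.02×1.2 = 3.48 V.
Saturation requires V_DS ≥ V_GS − V_t = 1.69 V; 3.48 ≥ 1.69 ✓.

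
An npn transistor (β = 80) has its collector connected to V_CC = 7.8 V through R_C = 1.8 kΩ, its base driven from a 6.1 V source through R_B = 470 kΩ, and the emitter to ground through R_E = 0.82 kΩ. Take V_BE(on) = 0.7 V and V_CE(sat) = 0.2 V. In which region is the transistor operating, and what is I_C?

active; I_C ≈ 0.81 mA

Assume active. Base-emitter loop: I_B = (V_BB − V_BE)/(R_B + (β+1)R_E) = (6.1 − 0.7)/(470 + 81×0.82) = 0.0101 mA.
I_C = β·I_B = 80×0.0101 = 0.805 mA.
V_CE = V_CC − I_C·R_C − I_E·R_E = 7.8 − 0.805×1.8 − 0.815×0.82 = 5.68 V > V_CE(sat), so the active-region assumption holds.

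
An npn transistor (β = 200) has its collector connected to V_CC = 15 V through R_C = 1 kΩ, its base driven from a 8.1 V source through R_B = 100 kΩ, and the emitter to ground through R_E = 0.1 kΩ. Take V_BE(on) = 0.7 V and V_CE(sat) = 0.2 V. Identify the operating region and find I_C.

active; I_C ≈ 12 mA

Assume active. Base-emitter loop: I_B = (V_BB − V_BE)/(R_B + (β+1)R_E) = (8.1 − 0.7)/(100 + 201×0.1) = 0.0616 mA.
I_C = β·I_B = 200×0.0616 = 12.3 mA.
V_CE = V_CC − I_C·R_C − I_E·R_E = 15 − 12.3×1 − 12.4×0.1 = 1.44 V > V_CE(sat), so the active-region assumption holds.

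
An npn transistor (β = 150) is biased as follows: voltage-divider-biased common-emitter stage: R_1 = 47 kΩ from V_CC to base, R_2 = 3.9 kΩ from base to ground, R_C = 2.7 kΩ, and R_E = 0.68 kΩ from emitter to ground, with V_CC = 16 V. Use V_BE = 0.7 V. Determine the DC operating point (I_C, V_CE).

Thevenize the base divider: V_Th = V_CC·R_2/(R_1+R_2) = 16×3.9/50.9 = 1.23 V, R_Th = R_1‖R_2 = 3.6 kΩ.
Base-emitter loop: V_Th = I_B·R_Th + V_BE + (β+1)I_B·R_E, so I_B = (1.23 − 0.7) / (3.6 + 151×0.68) = 0.00495 mA.
I_C = β·I_B = 150×0.00495 = 0.742 mA, and I_E = (β+1)I_B = 0.747 mA.
V_CE = V_CC − I_C·R_C − I_E·R_E = 16 − 0.742×2.7 − 0.747×0.68 = 13.5 V.
V_CE = 13.5 V > 0.2 V confirms active-region operation.

I_C ≈ 0.74 mA, V_CE ≈ 13 V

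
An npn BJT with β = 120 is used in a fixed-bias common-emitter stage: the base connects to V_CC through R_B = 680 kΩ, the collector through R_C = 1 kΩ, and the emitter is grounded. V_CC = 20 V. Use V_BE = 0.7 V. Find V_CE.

V_CE ≈ 17 V

Base loop: V_CC = I_B·R_B + V_BE, so I_B = (20 − 0.7)/680 kΩ = 0.0284 mA.
In the active region I_C = β·I_B = 120 × 0.0284 = 3.41 mA.
Collector loop: V_CE = V_CC − I_C·R_C = 20 − 3.41×1 = 16.6 V.
Since V_CE = 16.6 V > V_CE(sat) ≈ 0.2 V, the transistor is in the active region as assumed.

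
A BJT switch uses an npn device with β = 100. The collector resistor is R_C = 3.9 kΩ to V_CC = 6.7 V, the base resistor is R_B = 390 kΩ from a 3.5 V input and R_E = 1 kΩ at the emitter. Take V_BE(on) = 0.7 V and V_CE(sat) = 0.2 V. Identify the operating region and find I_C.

Assume active. Base-emitter loop: I_B = (V_BB − V_BE)/(R_B + (β+1)R_E) = (3.5 − 0.7)/(390 + 101×1) = 0.0057 mA.
I_C = β·I_B = 100×0.0057 = 0.57 mA.
V_CE = V_CC − I_C·R_C − I_E·R_E = 6.7 − 0.57×3.9 − 0.576×1 = 3.9 V > V_CE(sat), so the active-region assumption holds.

active; I_C ≈ 0.57 mA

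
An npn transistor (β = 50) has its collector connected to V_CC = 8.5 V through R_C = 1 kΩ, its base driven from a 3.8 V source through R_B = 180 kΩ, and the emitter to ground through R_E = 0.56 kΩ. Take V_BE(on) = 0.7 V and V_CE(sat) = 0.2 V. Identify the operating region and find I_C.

Assume active. Base-emitter loop: I_B = (V_BB − V_BE)/(R_B + (β+1)R_E) = (3.8 − 0.7)/(180 + 51×0.56) = 0.0149 mA.
I_C = β·I_B = 50×0.0149 = 0.743 mA.
V_CE = V_CC − I_C·R_C − I_E·R_E = 8.5 − 0.743×1 − 0.758×0.56 = 7.33 V > V_CE(sat), so the active-region assumption holds.

active; I_C ≈ 0.74 mA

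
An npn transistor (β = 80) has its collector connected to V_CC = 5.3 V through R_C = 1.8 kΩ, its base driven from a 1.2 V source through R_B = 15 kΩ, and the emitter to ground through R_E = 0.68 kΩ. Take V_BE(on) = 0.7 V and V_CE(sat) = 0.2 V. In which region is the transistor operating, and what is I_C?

Assume active. Base-emitter loop: I_B = (V_BB − V_BE)/(R_B + (β+1)R_E) = (1.2 − 0.7)/(15 + 81×0.68) = 0.00713 mA.
I_C = β·I_B = 80×0.00713 = 0.571 mA.
V_CE = V_CC − I_C·R_C − I_E·R_E = 5.3 − 0.571×1.8 − 0.578×0.68 = 3.88 V > V_CE(sat), so the active-region assumption holds.

active; I_C ≈ 0.57 mA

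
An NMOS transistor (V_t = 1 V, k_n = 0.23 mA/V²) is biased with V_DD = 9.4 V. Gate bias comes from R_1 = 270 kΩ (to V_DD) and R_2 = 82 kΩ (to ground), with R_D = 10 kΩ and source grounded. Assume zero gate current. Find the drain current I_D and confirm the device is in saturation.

V_G = V_DD·R_2/(R_1+R_2) = 9.4×82/352 = 2.19 V. With the source grounded, V_GS = V_G = 2.19 V.
Assume saturation: I_D = (k_n/2)(V_GS − V_t)² = (0.23/2)×(2.19 − 1)² = 0.115×1.19² = 0.163 mA.
V_DS = V_DD − I_D·R_D = 9.4 − 0.163×10 = 7.77 V.
Saturation requires V_DS ≥ V_GS − V_t = 1.19 V; 7.77 ≥ 1.19 ✓.

I_D ≈ 0.16 mA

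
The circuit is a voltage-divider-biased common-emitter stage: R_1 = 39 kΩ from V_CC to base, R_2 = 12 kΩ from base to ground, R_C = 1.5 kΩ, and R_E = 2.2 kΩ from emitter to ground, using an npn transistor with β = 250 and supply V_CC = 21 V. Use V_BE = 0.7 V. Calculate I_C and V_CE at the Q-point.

I_C ≈ 1.9 mA, V_CE ≈ 14 V

Thevenize the base divider: V_Th = V_CC·R_2/(R_1+R_2) = 21×12/51 = 4.94 V, R_Th = R_1‖R_2 = 9.18 kΩ.
Base-emitter loop: V_Th = I_B·R_Th + V_BE + (β+1)I_B·R_E, so I_B = (4.94 − 0.7) / (9.18 + 251×2.2) = 0.00755 mA.
I_C = β·I_B = 250×0.00755 = 1.89 mA, and I_E = (β+1)I_B = 1.9 mA.
V_CE = V_CC − I_C·R_C − I_E·R_E = 21 − 1.89×1.5 − 1.9×2.2 = 14 V.
V_CE = 14 V > 0.2 V confirms active-region operation.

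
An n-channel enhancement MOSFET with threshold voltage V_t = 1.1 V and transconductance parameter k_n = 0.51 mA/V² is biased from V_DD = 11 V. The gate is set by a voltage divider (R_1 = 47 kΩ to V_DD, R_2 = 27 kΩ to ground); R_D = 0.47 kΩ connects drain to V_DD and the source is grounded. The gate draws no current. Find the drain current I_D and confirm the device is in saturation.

V_G = V_DD·R_2/(R_1+R_2) = 11×27/74 = 4.01 V. With the source grounded, V_GS = V_G = 4.01 V.
Assume saturation: I_D = (k_n/2)(V_GS − V_t)² = (0.51/2)×(4.01 − 1.1)² = 0.255×2.91² = 2.16 mA.
V_DS = V_DD − I_D·R_D = 11 − 2.16×0.47 = 9.98 V.
Saturation requires V_DS ≥ V_GS − V_t = 2.91 V; 9.98 ≥ 2.91 ✓.

I_D ≈ 2.2 mA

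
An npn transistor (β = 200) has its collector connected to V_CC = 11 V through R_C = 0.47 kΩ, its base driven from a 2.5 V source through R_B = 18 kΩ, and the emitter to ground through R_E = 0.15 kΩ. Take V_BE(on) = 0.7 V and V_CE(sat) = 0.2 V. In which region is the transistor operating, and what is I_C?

Assume active. Base-emitter loop: I_B = (V_BB − V_BE)/(R_B + (β+1)R_E) = (2.5 − 0.7)/(18 + 201×0.15) = 0.0374 mA.
I_C = β·I_B = 200×0.0374 = 7.48 mA.
V_CE = V_CC − I_C·R_C − I_E·R_E = 11 − 7.48×0.47 − 7.51×0.15 = 6.36 V > V_CE(sat), so the active-region assumption holds.

active; I_C ≈ 7.5 mA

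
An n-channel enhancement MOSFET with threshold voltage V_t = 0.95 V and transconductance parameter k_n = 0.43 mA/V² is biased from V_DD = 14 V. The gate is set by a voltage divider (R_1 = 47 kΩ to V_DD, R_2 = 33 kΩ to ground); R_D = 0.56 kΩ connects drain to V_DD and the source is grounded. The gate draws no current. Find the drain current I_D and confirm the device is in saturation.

I_D ≈ 5 mA

V_G = V_DD·R_2/(R_1+R_2) = 14×33/80 = 5.78 V. With the source grounded, V_GS = V_G = 5.78 V.
Assume saturation: I_D = (k_n/2)(V_GS − V_t)² = (0.43/2)×(5.78 − 0.95)² = 0.215×4.83² = 5.01 mA.
V_DS = V_DD − I_D·R_D = 14 − 5.01×0.56 = 11.2 V.
Saturation requires V_DS ≥ V_GS − V_t = 4.83 V; 11.2 ≥ 4.83 ✓.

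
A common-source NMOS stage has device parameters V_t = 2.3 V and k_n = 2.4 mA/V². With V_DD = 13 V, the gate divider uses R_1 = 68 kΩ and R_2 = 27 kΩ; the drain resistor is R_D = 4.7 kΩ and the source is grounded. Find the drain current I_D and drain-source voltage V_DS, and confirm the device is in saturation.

V_G = V_DD·R_2/(R_1+R_2) = 13×27/95 = 3.69 V. With the source grounded, V_GS = V_G = 3.69 V.
Assume saturation: I_D = (k_n/2)(V_GS − V_t)² = (2.4/2)×(3.69 − 2.3)² = 1.2×1.39² = 2.33 mA.
V_DS = V_DD − I_D·R_D = 13 − 2.33×4.7 = 2.03 V.
Saturation requires V_DS ≥ V_GS − V_t = 1.39 V; 2.03 ≥ 1.39 ✓.

I_D ≈ 2.3 mA, V_DS ≈ 2 V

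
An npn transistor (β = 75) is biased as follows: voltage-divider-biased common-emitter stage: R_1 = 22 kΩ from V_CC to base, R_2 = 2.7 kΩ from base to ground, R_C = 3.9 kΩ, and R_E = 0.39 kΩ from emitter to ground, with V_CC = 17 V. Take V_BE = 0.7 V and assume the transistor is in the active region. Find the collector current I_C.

Thevenize the base divider: V_Th = V_CC·R_2/(R_1+R_2) = 17×2.7/24.7 = 1.86 V, R_Th = R_1‖R_2 = 2.4 kΩ.
Base-emitter loop: V_Th = I_B·R_Th + V_BE + (β+1)I_B·R_E, so I_B = (1.86 − 0.7) / (2.4 + 76×0.39) = 0.0361 mA.
I_C = β·I_B = 75×0.0361 = 2.71 mA, and I_E = (β+1)I_B = 2.75 mA.
V_CE = V_CC − I_C·R_C − I_E·R_E = 17 − 2.71×3.9 − 2.75×0.39 = 5.36 V.
V_CE = 5.36 V > 0.2 V confirms active-region operation.

I_C ≈ 2.7 mA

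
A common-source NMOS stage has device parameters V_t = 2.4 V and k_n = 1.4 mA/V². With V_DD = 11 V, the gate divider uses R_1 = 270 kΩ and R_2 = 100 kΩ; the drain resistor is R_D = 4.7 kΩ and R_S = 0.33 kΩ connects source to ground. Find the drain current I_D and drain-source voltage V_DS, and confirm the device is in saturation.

I_D ≈ 0.18 mA, V_DS ≈ 10 V

V_G = V_DD·R_2/(R_1+R_2) = 11×100/370 = 2.97 V.
Assume saturation: I_D = (k_n/2)(V_GS − V_t)² with V_GS = V_G − I_D·R_S = 2.97 − 0.33·I_D.
Substituting gives 0.0762·I_D² − 1.26·I_D + 0.23 = 0, with roots I_D = 0.184 or 16.4 mA.
The root I_D = 16.4 mA gives V_GS = -2.44 V ≤ V_t, so take I_D = 0.184 mA.
Then V_GS = 2.91 V and V_DS = V_DD − I_D(R_D+R_S) = 11 − 0.184×5.03 = 10.1 V.
Saturation requires V_DS ≥ V_GS − V_t = 0.512 V; 10.1 ≥ 0.512 ✓.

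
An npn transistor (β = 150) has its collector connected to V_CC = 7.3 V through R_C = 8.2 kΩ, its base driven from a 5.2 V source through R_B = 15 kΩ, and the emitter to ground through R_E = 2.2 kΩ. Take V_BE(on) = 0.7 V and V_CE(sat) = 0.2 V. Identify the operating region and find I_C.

Assume active: I_B = (5.2 − 0.7)/(15 + 151×2.2) = 0.013 mA, I_C = β·I_B = 1.94 mA.
Then V_CE = 7.3 − 1.94×8.2 − 1.96×2.2 = -12.9 V < 0.2 V — the active assumption fails.
Re-solve with V_CE = 0.2 V. KCL at the emitter: V_E/R_E = (V_BB−0.7−V_E)/R_B + (V_CC−0.2−V_E)/R_C, giving V_E = 1.81 V.
I_C = (V_CC − 0.2 − V_E)/R_C = (7.1 − 1.81)/8.2 = 0.645 mA.
Check: I_B = (4.5 − 1.81)/15 = 0.179 mA, and β·I_B = 26.9 mA > I_C, confirming saturation.

saturation; I_C ≈ 0.64 mA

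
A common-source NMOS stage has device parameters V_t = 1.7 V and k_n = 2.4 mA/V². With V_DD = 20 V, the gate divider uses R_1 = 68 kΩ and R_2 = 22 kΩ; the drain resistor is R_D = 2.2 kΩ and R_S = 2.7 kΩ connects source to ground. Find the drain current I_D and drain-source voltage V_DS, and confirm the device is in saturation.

I_D ≈ 0.87 mA, V_DS ≈ 16 V

V_G = V_DD·R_2/(R_1+R_2) = 20×22/90 = 4.89 V.
Assume saturation: I_D = (k_n/2)(V_GS − V_t)² with V_GS = V_G − I_D·R_S = 4.89 − 2.7·I_D.
Substituting gives 8.75·I_D² − 21.7·I_D + 12.2 = 0, with roots I_D = 0.866 or 1.61 mA.
The root I_D = 1.61 mA gives V_GS = 0.542 V ≤ V_t, so take I_D = 0.866 mA.
Then V_GS = 2.55 V and V_DS = V_DD − I_D(R_D+R_S) = 20 − 0.866×4.9 = 15.8 V.
Saturation requires V_DS ≥ V_GS − V_t = 0.85 V; 15.8 ≥ 0.85 ✓.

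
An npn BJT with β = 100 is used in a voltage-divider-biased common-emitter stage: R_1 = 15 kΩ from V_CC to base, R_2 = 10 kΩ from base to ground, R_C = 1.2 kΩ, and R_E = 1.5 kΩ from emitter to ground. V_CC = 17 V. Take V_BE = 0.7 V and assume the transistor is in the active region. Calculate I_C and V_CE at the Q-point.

Thevenize the base divider: V_Th = V_CC·R_2/(R_1+R_2) = 17×10/25 = 6.8 V, R_Th = R_1‖R_2 = 6 kΩ.
Base-emitter loop: V_Th = I_B·R_Th + V_BE + (β+1)I_B·R_E, so I_B = (6.8 − 0.7) / (6 + 101×1.5) = 0.0387 mA.
I_C = β·I_B = 100×0.0387 = 3.87 mA, and I_E = (β+1)I_B = 3.91 mA.
V_CE = V_CC − I_C·R_C − I_E·R_E = 17 − 3.87×1.2 − 3.91×1.5 = 6.48 V.
V_CE = 6.48 V > 0.2 V confirms active-region operation.

I_C ≈ 3.9 mA, V_CE ≈ 6.5 V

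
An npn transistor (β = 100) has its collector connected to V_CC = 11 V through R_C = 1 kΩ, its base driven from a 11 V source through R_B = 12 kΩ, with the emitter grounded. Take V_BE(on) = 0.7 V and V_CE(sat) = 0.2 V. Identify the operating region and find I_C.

saturation; I_C ≈ 11 mA

Assume active: I_B = (11 − 0.7)/12 = 0.858 mA, giving I_C = β·I_B = 85.8 mA.
But then V_CE = 11 − 85.8×1 = -74.8 V < V_CE(sat) = 0.2 V — impossible in the active region.
So the transistor is saturated. With V_CE = 0.2 V, I_C = (V_CC − 0.2)/R_C = 10.8/1 = 10.8 mA.
Check: β·I_B = 85.8 mA > I_C = 10.8 mA, confirming saturation.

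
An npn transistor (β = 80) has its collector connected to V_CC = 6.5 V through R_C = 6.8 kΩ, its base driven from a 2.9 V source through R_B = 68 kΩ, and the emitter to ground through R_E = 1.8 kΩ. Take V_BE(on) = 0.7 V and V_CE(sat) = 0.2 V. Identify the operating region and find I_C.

saturation; I_C ≈ 0.73 mA

Assume active: I_B = (2.9 − 0.7)/(68 + 81×1.8) = 0.0103 mA, I_C = β·I_B = 0.823 mA.
Then V_CE = 6.5 − 0.823×6.8 − 0.833×1.8 = -0.598 V < 0.2 V — the active assumption fails.
Re-solve with V_CE = 0.2 V. KCL at the emitter: V_E/R_E = (V_BB−0.7−V_E)/R_B + (V_CC−0.2−V_E)/R_C, giving V_E = 1.34 V.
I_C = (V_CC − 0.2 − V_E)/R_C = (6.3 − 1.34)/6.8 = 0.73 mA.
Check: I_B = (2.2 − 1.34)/68 = 0.0127 mA, and β·I_B = 1.02 mA > I_C, confirming saturation.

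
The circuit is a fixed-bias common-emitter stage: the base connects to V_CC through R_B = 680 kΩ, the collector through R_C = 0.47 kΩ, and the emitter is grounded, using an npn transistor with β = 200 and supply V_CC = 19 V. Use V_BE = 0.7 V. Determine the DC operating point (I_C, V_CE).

Base loop: V_CC = I_B·R_B + V_BE, so I_B = (19 − 0.7)/680 kΩ = 0.0269 mA.
In the active region I_C = β·I_B = 200 × 0.0269 = 5.38 mA.
Collector loop: V_CE = V_CC − I_C·R_C = 19 − 5.38×0.47 = 16.5 V.
Since V_CE = 16.5 V > V_CE(sat) ≈ 0.2 V, the transistor is in the active region as assumed.

I_C ≈ 5.4 mA, V_CE ≈ 16 V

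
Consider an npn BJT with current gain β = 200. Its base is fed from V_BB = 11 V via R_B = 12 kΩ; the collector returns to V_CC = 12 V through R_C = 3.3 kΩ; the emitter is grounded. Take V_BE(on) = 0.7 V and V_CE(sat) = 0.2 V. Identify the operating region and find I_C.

Assume active: I_B = (11 − 0.7)/12 = 0.858 mA, giving I_C = β·I_B = 172 mA.
But then V_CE = 12 − 172×3.3 = -554 V < V_CE(sat) = 0.2 V — impossible in the active region.
So the transistor is saturated. With V_CE = 0.2 V, I_C = (V_CC − 0.2)/R_C = 11.8/3.3 = 3.58 mA.
Check: β·I_B = 172 mA > I_C = 3.58 mA, confirming saturation.

saturation; I_C ≈ 3.6 mA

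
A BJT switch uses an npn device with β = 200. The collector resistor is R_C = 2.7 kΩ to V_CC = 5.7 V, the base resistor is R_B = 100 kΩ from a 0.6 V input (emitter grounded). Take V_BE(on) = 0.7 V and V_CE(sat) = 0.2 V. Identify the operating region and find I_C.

V_BB = 0.6 V ≤ V_BE(on) = 0.7 V, so the base-emitter junction is not forward biased.
The transistor is in cutoff: I_B = I_C = 0.

cutoff; I_C ≈ 0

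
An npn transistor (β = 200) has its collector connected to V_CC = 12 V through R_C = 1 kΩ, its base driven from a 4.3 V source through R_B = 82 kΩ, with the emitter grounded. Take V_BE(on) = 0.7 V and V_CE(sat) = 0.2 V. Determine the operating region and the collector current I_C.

active; I_C ≈ 8.8 mA

Assume active. Base-emitter loop: I_B = (V_BB − V_BE)/R_B = (4.3 − 0.7)/82 = 0.0439 mA.
I_C = β·I_B = 200×0.0439 = 8.78 mA.
V_CE = V_CC − I_C·R_C = 12 − 8.78×1 = 3.22 V > V_CE(sat), so the active-region assumption holds.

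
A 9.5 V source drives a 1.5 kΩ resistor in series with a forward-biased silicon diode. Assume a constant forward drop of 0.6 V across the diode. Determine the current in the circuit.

KVL around the loop: 9.5 = V_D + I·R = 0.6 + I × 1.5 kΩ.
So I = (9.5 − 0.6) / 1.5 kΩ = 8.9 / 1.5 = 5.93 mA.

I ≈ 5.9 mA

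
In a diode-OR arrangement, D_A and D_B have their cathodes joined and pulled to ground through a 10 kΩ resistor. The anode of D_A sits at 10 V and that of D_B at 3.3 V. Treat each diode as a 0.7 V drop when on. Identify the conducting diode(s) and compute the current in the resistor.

Only D_A conducts; I_R ≈ 0.93 mA

Assume both conduct. Then node N would need to be at both 10−0.7 = 9.3 V and 3.3−0.7 = 2.6 V, which is impossible.
Assume only D_A conducts: V_N = 10 − 0.7 = 9.3 V, so I_R = 9.3/10 = 0.93 mA.
Check D_B: its anode-to-cathode voltage is 3.3 − 9.3 = -6 V < 0.7 V, so it is off. The assumption is consistent.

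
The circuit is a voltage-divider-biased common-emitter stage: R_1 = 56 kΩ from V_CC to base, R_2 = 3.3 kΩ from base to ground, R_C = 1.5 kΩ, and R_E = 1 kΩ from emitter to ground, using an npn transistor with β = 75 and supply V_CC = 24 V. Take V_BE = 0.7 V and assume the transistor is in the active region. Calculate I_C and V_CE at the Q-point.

Thevenize the base divider: V_Th = V_CC·R_2/(R_1+R_2) = 24×3.3/59.3 = 1.34 V, R_Th = R_1‖R_2 = 3.12 kΩ.
Base-emitter loop: V_Th = I_B·R_Th + V_BE + (β+1)I_B·R_E, so I_B = (1.34 − 0.7) / (3.12 + 76×1) = 0.00803 mA.
I_C = β·I_B = 75×0.00803 = 0.603 mA, and I_E = (β+1)I_B = 0.611 mA.
V_CE = V_CC − I_C·R_C − I_E·R_E = 24 − 0.603×1.5 − 0.611×1 = 22.5 V.
V_CE = 22.5 V > 0.2 V confirms active-region operation.

I_C ≈ 0.6 mA, V_CE ≈ 22 V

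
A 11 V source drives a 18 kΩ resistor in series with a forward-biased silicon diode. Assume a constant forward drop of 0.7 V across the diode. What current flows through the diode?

I ≈ 0.57 mA

KVL around the loop: 11 = V_D + I·R = 0.7 + I × 18 kΩ.
So I = (11 − 0.7) / 18 kΩ = 10.3 / 18 = 0.572 mA.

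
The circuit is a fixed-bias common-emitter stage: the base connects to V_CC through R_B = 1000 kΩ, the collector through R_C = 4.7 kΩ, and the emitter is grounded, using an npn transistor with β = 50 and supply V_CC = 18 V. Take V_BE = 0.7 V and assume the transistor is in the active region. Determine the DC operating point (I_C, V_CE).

Base loop: V_CC = I_B·R_B + V_BE, so I_B = (18 − 0.7)/1000 kΩ = 0.0173 mA.
In the active region I_C = β·I_B = 50 × 0.0173 = 0.865 mA.
Collector loop: V_CE = V_CC − I_C·R_C = 18 − 0.865×4.7 = 13.9 V.
Since V_CE = 13.9 V > V_CE(sat) ≈ 0.2 V, the transistor is in the active region as assumed.

I_C ≈ 0.86 mA, V_CE ≈ 14 V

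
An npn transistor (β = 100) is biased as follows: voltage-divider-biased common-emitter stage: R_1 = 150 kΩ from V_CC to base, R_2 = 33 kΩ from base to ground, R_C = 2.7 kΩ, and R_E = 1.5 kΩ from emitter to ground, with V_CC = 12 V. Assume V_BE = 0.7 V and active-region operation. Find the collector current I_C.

Thevenize the base divider: V_Th = V_CC·R_2/(R_1+R_2) = 12×33/183 = 2.16 V, R_Th = R_1‖R_2 = 27 kΩ.
Base-emitter loop: V_Th = I_B·R_Th + V_BE + (β+1)I_B·R_E, so I_B = (2.16 − 0.7) / (27 + 101×1.5) = 0.0082 mA.
I_C = β·I_B = 100×0.0082 = 0.82 mA, and I_E = (β+1)I_B = 0.828 mA.
V_CE = V_CC − I_C·R_C − I_E·R_E = 12 − 0.82×2.7 − 0.828×1.5 = 8.54 V.
V_CE = 8.54 V > 0.2 V confirms active-region operation.

I_C ≈ 0.82 mA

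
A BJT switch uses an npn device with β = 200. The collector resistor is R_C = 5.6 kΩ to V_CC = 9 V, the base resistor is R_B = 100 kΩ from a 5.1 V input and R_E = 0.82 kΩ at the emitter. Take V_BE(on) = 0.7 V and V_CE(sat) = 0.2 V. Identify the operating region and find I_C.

Assume active: I_B = (5.1 − 0.7)/(100 + 201×0.82) = 0.0166 mA, I_C = β·I_B = 3.32 mA.
Then V_CE = 9 − 3.32×5.6 − 3.34×0.82 = -12.3 V < 0.2 V — the active assumption fails.
Re-solve with V_CE = 0.2 V. KCL at the emitter: V_E/R_E = (V_BB−0.7−V_E)/R_B + (V_CC−0.2−V_E)/R_C, giving V_E = 1.15 V.
I_C = (V_CC − 0.2 − V_E)/R_C = (8.8 − 1.15)/5.6 = 1.37 mA.
Check: I_B = (4.4 − 1.15)/100 = 0.0325 mA, and β·I_B = 6.51 mA > I_C, confirming saturation.

saturation; I_C ≈ 1.4 mA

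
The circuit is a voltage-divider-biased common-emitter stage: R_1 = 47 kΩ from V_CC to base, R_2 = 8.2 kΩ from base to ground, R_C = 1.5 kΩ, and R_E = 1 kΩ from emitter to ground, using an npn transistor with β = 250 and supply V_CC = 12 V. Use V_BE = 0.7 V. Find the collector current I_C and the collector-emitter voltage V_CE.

Thevenize the base divider: V_Th = V_CC·R_2/(R_1+R_2) = 12×8.2/55.2 = 1.78 V, R_Th = R_1‖R_2 = 6.98 kΩ.
Base-emitter loop: V_Th = I_B·R_Th + V_BE + (β+1)I_B·R_E, so I_B = (1.78 − 0.7) / (6.98 + 251×1) = 0.0042 mA.
I_C = β·I_B = 250×0.0042 = 1.05 mA, and I_E = (β+1)I_B = 1.05 mA.
V_CE = V_CC − I_C·R_C − I_E·R_E = 12 − 1.05×1.5 − 1.05×1 = 9.37 V.
V_CE = 9.37 V > 0.2 V confirms active-region operation.

I_C ≈ 1 mA, V_CE ≈ 9.4 V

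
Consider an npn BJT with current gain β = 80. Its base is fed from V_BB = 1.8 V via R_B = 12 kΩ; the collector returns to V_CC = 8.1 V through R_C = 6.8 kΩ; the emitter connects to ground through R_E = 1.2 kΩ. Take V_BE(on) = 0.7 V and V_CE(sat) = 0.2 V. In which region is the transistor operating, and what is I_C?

active; I_C ≈ 0.81 mA

Assume active. Base-emitter loop: I_B = (V_BB − V_BE)/(R_B + (β+1)R_E) = (1.8 − 0.7)/(12 + 81×1.2) = 0.0101 mA.
I_C = β·I_B = 80×0.0101 = 0.806 mA.
V_CE = V_CC − I_C·R_C − I_E·R_E = 8.1 − 0.806×6.8 − 0.816×1.2 = 1.64 V > V_CE(sat), so the active-region assumption holds.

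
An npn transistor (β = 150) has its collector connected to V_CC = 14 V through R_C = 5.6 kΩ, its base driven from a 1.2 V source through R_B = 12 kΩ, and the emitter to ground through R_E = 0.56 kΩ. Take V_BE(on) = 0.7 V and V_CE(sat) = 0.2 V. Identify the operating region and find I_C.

Assume active. Base-emitter loop: I_B = (V_BB − V_BE)/(R_B + (β+1)R_E) = (1.2 − 0.7)/(12 + 151×0.56) = 0.00518 mA.
I_C = β·I_B = 150×0.00518 = 0.777 mA.
V_CE = V_CC − I_C·R_C − I_E·R_E = 14 − 0.777×5.6 − 0.782×0.56 = 9.21 V > V_CE(sat), so the active-region assumption holds.

active; I_C ≈ 0.78 mA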